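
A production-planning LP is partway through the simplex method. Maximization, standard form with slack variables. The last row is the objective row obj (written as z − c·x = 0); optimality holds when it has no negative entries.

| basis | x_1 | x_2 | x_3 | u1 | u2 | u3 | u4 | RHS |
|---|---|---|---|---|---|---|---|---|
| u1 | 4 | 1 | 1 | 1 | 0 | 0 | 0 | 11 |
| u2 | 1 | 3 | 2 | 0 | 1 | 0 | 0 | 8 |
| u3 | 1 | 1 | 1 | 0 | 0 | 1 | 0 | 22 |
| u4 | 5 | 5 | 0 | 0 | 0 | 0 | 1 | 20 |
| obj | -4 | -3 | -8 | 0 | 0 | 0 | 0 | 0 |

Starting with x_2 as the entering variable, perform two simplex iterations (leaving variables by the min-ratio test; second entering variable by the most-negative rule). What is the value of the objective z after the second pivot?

32

Ratio test on column x_2 — row 1: 11/1 = 11; row 2: 8/3 = 8/3; row 3: 22/1 = 22; row 4: 20/5 = 4. Minimum is 8/3 at row 2 (u2 leaves); pivot element 3.
Pivot on row 2; the obj-row RHS becomes 0 − (-3)·(8/3) = 8.
Next entering variable (most negative obj-row entry -6): x_3.
Ratio test on column x_3 — row 1: (25/3)/(1/3) = 25; row 2: (8/3)/(2/3) = 4; row 3: (58/3)/(1/3) = 58; row 4: entry -10/3 ≤ 0. Minimum is 4 at row 2 (x_2 leaves); pivot element 2/3.
After the second pivot the obj-row RHS is 8 − (-6)·4 = 32.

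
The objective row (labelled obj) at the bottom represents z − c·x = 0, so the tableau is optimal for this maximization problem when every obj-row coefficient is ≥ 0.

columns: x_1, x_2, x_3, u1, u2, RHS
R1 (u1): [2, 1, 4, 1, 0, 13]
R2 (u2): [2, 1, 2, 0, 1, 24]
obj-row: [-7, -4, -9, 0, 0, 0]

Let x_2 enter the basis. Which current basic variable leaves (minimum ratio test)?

Column x_2 entries and ratios — u1: 13/1 = 13; u2: 24/1 = 24.
Smallest ratio is 13 in the row of u1, so u1 leaves.

u1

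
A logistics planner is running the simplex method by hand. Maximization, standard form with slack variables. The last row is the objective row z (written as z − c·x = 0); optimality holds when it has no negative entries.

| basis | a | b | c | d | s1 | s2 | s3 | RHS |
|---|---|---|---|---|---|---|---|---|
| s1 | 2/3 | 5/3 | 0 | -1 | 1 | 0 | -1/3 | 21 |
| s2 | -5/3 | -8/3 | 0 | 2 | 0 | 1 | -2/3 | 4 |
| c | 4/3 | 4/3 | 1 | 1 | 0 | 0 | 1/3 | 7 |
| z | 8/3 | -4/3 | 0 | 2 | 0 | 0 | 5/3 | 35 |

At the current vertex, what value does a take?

a is not in the basis, so in the current basic feasible solution a = 0.

0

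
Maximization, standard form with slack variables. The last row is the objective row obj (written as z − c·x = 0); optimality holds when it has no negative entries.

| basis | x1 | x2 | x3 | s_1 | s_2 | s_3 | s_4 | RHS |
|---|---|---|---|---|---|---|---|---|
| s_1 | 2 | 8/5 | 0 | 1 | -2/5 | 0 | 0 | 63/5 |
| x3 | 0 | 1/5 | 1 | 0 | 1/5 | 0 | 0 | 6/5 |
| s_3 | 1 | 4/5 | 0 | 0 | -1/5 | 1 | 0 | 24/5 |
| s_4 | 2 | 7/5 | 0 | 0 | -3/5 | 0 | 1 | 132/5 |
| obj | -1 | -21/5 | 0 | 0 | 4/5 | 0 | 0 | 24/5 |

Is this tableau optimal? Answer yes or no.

no

The obj-row has a negative entry -21/5 in column x2, so it is not optimal.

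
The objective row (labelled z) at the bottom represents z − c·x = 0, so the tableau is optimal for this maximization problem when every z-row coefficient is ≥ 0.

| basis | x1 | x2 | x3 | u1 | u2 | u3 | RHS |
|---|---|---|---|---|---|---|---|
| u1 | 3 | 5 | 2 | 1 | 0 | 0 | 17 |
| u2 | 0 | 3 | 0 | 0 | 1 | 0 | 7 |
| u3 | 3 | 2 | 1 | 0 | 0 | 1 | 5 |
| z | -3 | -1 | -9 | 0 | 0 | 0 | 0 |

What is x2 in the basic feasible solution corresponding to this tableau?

x2 is not in the basis, so in the current basic feasible solution x2 = 0.

0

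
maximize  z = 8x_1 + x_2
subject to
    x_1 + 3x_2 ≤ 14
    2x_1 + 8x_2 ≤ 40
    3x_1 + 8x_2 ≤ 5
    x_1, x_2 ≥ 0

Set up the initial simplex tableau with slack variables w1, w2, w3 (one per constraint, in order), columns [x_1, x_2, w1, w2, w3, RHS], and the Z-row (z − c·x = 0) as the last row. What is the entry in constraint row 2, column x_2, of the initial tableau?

8

Constraint 2 has coefficient 8 on x_2.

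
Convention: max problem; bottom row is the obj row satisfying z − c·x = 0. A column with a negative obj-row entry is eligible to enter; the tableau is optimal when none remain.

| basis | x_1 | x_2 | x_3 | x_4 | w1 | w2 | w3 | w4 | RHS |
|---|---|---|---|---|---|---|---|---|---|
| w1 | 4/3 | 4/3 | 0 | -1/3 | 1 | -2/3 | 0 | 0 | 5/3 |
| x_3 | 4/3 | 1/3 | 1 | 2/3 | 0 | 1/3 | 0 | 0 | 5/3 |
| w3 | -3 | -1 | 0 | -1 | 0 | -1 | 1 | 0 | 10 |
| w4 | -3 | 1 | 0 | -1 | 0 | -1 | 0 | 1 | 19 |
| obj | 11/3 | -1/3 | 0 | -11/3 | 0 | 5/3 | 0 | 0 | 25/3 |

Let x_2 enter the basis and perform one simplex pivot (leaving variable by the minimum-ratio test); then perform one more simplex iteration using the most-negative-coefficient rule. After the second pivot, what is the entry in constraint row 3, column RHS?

40/3

Ratio test on column x_2 — row 1: (5/3)/(4/3) = 5/4; row 2: (5/3)/(1/3) = 5; row 3: entry -1 ≤ 0; row 4: 19/1 = 19. Minimum is 5/4 at row 1 (w1 leaves); pivot element 4/3.
Divide row 1 by 4/3; eliminate column x_2 from the other rows.
Second iteration: most negative obj-row entry is -15/4 in column x_4, so x_4 enters.
Ratio test on column x_4 — row 1: entry -1/4 ≤ 0; row 2: (5/4)/(3/4) = 5/3; row 3: entry -5/4 ≤ 0; row 4: entry -3/4 ≤ 0. Minimum is 5/3 at row 2 (x_3 leaves); pivot element 3/4.
Divide row 2 by 3/4; eliminate column x_4 from the other rows.
After both pivots, the entry at constraint row 3, column RHS is 40/3.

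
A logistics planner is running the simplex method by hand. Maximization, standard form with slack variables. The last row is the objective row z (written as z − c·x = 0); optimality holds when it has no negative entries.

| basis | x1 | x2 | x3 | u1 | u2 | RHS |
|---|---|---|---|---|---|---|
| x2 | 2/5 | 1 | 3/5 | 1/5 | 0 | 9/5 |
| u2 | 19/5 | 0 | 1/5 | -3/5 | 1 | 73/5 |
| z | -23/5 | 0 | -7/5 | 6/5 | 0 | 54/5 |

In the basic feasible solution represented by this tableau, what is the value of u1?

0

u1 is not in the basis, so in the current basic feasible solution u1 = 0.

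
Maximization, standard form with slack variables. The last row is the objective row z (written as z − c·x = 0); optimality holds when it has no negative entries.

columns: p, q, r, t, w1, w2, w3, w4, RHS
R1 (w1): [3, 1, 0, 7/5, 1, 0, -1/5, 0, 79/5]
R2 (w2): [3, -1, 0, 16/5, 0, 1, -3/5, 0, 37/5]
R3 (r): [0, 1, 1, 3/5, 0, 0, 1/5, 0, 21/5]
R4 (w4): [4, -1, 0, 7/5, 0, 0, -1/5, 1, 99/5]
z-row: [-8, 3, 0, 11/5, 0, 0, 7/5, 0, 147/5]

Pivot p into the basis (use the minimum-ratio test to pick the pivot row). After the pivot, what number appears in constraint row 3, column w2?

0

Ratio test on column p — row 1: (79/5)/3 = 79/15; row 2: (37/5)/3 = 37/15; row 3: entry 0 ≤ 0; row 4: (99/5)/4 = 99/20. Minimum is 37/15 at row 2 (w2 leaves); pivot element 3.
Divide row 2 by 3; eliminate column p from the other rows.
Row 3 update in column w2: 0 − 0·(1/3) = 0.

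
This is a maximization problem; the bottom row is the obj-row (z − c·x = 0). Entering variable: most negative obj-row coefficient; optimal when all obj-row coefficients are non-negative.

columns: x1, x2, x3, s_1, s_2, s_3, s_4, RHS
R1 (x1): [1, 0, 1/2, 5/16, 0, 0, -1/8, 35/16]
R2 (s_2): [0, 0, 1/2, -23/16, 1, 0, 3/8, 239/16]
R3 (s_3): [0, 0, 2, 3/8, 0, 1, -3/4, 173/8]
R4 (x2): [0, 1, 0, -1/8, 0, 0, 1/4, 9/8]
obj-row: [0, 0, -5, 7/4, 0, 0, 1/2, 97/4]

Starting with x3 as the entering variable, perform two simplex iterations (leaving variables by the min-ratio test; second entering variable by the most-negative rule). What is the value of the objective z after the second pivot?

99/2

Ratio test on column x3 — row 1: (35/16)/(1/2) = 35/8; row 2: (239/16)/(1/2) = 239/8; row 3: (173/8)/2 = 173/16; row 4: entry 0 ≤ 0. Minimum is 35/8 at row 1 (x1 leaves); pivot element 1/2.
Pivot on row 1; the obj-row RHS becomes 97/4 − (-5)·(35/8) = 369/8.
Next entering variable (most negative obj-row entry -3/4): s_4.
Ratio test on column s_4 — row 1: entry -1/4 ≤ 0; row 2: (51/4)/(1/2) = 51/2; row 3: entry -1/4 ≤ 0; row 4: (9/8)/(1/4) = 9/2. Minimum is 9/2 at row 4 (x2 leaves); pivot element 1/4.
After the second pivot the obj-row RHS is 369/8 − (-3/4)·(9/2) = 99/2.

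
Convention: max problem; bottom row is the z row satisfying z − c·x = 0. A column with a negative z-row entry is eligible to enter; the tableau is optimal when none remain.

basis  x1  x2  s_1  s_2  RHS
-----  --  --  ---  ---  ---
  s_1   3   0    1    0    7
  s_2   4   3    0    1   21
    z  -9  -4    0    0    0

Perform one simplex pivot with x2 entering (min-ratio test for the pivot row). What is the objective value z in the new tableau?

28

Ratio test on column x2 — row 1: entry 0 ≤ 0; row 2: 21/3 = 7. Minimum is 7 at row 2 (s_2 leaves); pivot element 3.
Pivot on row 2; the z-row RHS becomes 0 − (-4)·7 = 28.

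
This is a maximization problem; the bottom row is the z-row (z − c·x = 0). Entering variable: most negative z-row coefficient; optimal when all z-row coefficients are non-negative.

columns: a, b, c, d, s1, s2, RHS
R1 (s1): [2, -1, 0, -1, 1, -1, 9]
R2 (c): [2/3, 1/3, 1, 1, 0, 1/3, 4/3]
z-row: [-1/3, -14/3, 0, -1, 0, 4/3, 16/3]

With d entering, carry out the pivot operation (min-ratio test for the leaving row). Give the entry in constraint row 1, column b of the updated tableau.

-2/3

Ratio test on column d — row 1: entry -1 ≤ 0; row 2: (4/3)/1 = 4/3. Minimum is 4/3 at row 2 (c leaves); pivot element 1.
Divide row 2 by 1; eliminate column d from the other rows.
Row 1 update in column b: -1 − (-1)·(1/3) = -2/3.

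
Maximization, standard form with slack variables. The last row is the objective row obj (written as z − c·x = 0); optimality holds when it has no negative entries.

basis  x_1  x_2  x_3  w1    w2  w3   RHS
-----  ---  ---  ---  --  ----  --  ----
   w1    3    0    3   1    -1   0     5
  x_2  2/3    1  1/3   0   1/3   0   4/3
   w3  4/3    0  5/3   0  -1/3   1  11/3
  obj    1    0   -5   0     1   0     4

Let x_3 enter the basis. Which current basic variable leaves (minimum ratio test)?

w1

Column x_3 entries and ratios — w1: 5/3 = 5/3; x_2: (4/3)/(1/3) = 4; w3: (11/3)/(5/3) = 11/5.
Smallest ratio is 5/3 in the row of w1, so w1 leaves.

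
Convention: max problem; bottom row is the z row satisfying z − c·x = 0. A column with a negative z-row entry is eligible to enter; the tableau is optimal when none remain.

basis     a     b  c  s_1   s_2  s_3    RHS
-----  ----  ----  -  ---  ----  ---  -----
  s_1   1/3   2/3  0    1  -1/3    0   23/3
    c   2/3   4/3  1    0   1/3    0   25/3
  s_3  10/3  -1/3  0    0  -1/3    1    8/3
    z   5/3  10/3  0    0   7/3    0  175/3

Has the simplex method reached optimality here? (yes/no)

yes

Every z-row coefficient is ≥ 0, so the tableau is optimal.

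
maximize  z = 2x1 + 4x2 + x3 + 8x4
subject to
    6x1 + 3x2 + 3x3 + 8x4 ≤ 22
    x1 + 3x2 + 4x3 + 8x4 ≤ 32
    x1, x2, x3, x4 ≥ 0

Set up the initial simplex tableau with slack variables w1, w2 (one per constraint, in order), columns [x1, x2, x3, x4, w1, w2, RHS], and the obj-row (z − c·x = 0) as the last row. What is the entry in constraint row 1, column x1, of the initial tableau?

Constraint 1 has coefficient 6 on x1.

6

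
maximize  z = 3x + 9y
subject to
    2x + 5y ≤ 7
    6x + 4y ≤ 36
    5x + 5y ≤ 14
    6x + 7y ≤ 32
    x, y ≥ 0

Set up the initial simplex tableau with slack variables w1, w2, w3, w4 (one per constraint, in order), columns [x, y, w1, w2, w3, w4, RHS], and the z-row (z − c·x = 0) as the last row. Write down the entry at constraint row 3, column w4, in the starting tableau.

Slack w4 belongs to constraint 4; its column is the unit vector e_4, so the entry in row 3 is 0.

0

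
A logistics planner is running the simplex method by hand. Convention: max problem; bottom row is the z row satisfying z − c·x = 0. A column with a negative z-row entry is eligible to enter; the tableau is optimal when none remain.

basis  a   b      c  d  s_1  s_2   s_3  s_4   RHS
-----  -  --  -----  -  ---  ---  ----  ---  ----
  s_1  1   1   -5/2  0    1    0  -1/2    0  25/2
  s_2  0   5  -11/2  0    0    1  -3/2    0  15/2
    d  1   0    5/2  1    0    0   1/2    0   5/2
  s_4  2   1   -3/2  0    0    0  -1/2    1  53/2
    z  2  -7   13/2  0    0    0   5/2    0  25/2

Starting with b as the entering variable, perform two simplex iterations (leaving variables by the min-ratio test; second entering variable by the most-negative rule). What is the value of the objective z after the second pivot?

Ratio test on column b — row 1: (25/2)/1 = 25/2; row 2: (15/2)/5 = 3/2; row 3: entry 0 ≤ 0; row 4: (53/2)/1 = 53/2. Minimum is 3/2 at row 2 (s_2 leaves); pivot element 5.
Pivot on row 2; the z-row RHS becomes 25/2 − (-7)·(3/2) = 23.
Next entering variable (most negative z-row entry -6/5): c.
Ratio test on column c — row 1: entry -7/5 ≤ 0; row 2: entry -11/10 ≤ 0; row 3: (5/2)/(5/2) = 1; row 4: entry -2/5 ≤ 0. Minimum is 1 at row 3 (d leaves); pivot element 5/2.
After the second pivot the z-row RHS is 23 − (-6/5)·1 = 121/5.

121/5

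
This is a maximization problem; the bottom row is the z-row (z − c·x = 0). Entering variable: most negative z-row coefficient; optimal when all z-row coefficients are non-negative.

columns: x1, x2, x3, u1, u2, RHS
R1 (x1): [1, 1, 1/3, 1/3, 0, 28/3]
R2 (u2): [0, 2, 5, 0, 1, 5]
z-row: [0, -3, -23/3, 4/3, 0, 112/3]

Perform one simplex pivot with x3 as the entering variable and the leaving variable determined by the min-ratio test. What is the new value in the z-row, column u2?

23/15

Ratio test on column x3 — row 1: (28/3)/(1/3) = 28; row 2: 5/5 = 1. Minimum is 1 at row 2 (u2 leaves); pivot element 5.
Divide row 2 by 5; eliminate column x3 from the other rows.
z-row update in column u2: 0 − (-23/3)·(1/5) = 23/15.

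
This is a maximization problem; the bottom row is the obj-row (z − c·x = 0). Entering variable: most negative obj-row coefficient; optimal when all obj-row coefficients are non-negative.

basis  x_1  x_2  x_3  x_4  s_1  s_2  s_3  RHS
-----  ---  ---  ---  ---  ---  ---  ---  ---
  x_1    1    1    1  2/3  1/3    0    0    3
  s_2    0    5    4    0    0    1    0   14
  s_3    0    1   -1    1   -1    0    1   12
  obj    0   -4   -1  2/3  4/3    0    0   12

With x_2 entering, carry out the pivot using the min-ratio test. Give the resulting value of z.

116/5

Ratio test on column x_2 — row 1: 3/1 = 3; row 2: 14/5 = 14/5; row 3: 12/1 = 12. Minimum is 14/5 at row 2 (s_2 leaves); pivot element 5.
Pivot on row 2; the obj-row RHS becomes 12 − (-4)·(14/5) = 116/5.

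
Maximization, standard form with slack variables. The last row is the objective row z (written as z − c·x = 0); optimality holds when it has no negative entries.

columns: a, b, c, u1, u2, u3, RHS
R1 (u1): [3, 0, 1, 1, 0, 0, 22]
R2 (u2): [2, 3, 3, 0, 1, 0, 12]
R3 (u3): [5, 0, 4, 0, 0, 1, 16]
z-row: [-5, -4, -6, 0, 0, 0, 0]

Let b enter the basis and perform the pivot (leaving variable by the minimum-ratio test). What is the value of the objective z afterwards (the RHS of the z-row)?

16

Ratio test on column b — row 1: entry 0 ≤ 0; row 2: 12/3 = 4; row 3: entry 0 ≤ 0. Minimum is 4 at row 2 (u2 leaves); pivot element 3.
Pivot on row 2; the z-row RHS becomes 0 − (-4)·4 = 16.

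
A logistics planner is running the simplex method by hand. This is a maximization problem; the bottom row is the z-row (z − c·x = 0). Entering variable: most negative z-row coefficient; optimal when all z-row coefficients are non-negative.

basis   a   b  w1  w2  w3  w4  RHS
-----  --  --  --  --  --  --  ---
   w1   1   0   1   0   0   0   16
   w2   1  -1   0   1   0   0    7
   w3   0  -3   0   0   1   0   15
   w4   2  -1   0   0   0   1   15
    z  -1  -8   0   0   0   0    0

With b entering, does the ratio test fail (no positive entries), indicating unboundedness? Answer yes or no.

Every constraint-row entry in column b is ≤ 0, so increasing b is unbounded.

yes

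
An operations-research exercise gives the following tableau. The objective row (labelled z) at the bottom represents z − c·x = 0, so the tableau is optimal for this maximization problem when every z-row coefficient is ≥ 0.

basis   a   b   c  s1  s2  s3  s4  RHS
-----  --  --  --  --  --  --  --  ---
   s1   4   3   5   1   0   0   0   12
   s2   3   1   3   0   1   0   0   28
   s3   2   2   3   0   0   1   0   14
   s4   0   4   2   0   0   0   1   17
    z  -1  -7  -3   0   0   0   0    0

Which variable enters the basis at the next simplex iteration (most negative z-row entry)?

b

Negative z-row entries: a: -1, b: -7, c: -3.
The most negative is -7 in column b, so b enters.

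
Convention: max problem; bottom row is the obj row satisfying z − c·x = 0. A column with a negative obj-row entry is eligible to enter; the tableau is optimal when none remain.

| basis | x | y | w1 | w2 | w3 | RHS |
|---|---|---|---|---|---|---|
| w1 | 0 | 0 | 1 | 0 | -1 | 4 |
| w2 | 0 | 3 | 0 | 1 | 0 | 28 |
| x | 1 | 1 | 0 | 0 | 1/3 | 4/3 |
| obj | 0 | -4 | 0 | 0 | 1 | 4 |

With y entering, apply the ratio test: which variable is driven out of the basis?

Column y entries and ratios — w1: 0 ≤ 0, skip; w2: 28/3 = 28/3; x: (4/3)/1 = 4/3.
Smallest ratio is 4/3 in the row of x, so x leaves.

x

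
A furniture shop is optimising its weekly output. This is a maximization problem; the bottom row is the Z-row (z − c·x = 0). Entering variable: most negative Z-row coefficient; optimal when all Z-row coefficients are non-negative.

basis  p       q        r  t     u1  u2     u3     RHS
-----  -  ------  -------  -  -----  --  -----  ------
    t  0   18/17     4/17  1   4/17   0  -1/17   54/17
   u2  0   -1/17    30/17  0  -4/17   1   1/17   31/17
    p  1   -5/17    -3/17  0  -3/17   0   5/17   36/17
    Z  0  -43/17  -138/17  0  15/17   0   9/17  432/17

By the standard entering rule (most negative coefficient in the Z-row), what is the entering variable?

Negative Z-row entries: q: -43/17, r: -138/17.
The most negative is -138/17 in column r, so r enters.

r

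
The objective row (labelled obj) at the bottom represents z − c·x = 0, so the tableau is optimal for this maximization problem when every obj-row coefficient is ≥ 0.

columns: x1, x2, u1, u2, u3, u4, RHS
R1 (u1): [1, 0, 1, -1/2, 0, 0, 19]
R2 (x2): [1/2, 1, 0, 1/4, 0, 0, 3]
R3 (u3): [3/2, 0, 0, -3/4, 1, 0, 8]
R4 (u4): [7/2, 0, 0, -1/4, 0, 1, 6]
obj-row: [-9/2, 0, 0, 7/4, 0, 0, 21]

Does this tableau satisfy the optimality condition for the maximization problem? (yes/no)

The obj-row has a negative entry -9/2 in column x1, so it is not optimal.

no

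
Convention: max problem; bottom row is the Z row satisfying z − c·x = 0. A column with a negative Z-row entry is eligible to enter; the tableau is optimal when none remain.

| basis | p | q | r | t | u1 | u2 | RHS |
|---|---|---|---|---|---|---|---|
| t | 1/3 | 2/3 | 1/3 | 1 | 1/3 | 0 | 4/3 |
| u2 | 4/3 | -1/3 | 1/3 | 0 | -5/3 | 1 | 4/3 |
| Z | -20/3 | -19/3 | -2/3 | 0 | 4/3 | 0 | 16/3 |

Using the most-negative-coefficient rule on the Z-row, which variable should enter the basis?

p

Negative Z-row entries: p: -20/3, q: -19/3, r: -2/3.
The most negative is -20/3 in column p, so p enters.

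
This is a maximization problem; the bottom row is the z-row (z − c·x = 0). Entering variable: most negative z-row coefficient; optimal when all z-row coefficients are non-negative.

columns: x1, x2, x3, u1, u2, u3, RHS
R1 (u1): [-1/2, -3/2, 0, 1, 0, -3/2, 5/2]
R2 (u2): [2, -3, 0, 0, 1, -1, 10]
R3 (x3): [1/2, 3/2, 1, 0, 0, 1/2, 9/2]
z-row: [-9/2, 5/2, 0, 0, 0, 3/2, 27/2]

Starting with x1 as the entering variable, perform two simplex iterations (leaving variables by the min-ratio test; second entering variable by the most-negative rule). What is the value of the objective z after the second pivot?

Ratio test on column x1 — row 1: entry -1/2 ≤ 0; row 2: 10/2 = 5; row 3: (9/2)/(1/2) = 9. Minimum is 5 at row 2 (u2 leaves); pivot element 2.
Pivot on row 2; the z-row RHS becomes 27/2 − (-9/2)·5 = 36.
Next entering variable (most negative z-row entry -17/4): x2.
Ratio test on column x2 — row 1: entry -9/4 ≤ 0; row 2: entry -3/2 ≤ 0; row 3: 2/(9/4) = 8/9. Minimum is 8/9 at row 3 (x3 leaves); pivot element 9/4.
After the second pivot the z-row RHS is 36 − (-17/4)·(8/9) = 358/9.

358/9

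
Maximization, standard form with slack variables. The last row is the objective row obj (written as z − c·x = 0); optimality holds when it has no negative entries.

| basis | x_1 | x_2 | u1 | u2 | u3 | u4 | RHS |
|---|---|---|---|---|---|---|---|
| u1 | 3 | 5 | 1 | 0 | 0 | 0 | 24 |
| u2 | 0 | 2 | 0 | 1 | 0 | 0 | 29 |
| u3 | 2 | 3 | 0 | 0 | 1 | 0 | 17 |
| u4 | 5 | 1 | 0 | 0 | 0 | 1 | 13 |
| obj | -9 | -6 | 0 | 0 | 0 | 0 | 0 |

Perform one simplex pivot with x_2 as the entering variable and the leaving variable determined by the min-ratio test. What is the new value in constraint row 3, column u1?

Ratio test on column x_2 — row 1: 24/5 = 24/5; row 2: 29/2 = 29/2; row 3: 17/3 = 17/3; row 4: 13/1 = 13. Minimum is 24/5 at row 1 (u1 leaves); pivot element 5.
Divide row 1 by 5; eliminate column x_2 from the other rows.
Row 3 update in column u1: 0 − 3·(1/5) = -3/5.

-3/5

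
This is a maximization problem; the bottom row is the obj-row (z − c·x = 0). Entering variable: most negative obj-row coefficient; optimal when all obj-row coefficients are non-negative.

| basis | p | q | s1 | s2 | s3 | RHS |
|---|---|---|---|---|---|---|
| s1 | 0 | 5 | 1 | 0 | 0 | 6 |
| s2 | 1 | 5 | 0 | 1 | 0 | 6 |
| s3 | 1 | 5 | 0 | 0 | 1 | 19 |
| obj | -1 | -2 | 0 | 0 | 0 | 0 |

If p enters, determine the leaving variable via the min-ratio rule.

Column p entries and ratios — s1: 0 ≤ 0, skip; s2: 6/1 = 6; s3: 19/1 = 19.
Smallest ratio is 6 in the row of s2, so s2 leaves.

s2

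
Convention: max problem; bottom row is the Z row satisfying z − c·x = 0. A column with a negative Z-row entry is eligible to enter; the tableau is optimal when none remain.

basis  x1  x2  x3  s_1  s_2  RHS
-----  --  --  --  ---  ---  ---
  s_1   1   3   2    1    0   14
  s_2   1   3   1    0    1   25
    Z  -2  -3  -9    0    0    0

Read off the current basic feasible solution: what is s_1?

14

s_1 is basic (row 1); its value is the RHS of that row, 14.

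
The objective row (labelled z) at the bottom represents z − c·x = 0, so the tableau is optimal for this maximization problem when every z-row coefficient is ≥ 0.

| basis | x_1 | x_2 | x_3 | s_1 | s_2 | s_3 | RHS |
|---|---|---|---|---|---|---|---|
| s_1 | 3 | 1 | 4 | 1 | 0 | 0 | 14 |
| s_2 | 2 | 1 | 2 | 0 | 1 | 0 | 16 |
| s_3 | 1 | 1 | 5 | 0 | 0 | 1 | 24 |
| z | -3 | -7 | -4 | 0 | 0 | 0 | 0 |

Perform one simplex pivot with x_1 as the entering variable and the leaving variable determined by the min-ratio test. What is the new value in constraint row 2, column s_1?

-2/3

Ratio test on column x_1 — row 1: 14/3 = 14/3; row 2: 16/2 = 8; row 3: 24/1 = 24. Minimum is 14/3 at row 1 (s_1 leaves); pivot element 3.
Divide row 1 by 3; eliminate column x_1 from the other rows.
Row 2 update in column s_1: 0 − 2·(1/3) = -2/3.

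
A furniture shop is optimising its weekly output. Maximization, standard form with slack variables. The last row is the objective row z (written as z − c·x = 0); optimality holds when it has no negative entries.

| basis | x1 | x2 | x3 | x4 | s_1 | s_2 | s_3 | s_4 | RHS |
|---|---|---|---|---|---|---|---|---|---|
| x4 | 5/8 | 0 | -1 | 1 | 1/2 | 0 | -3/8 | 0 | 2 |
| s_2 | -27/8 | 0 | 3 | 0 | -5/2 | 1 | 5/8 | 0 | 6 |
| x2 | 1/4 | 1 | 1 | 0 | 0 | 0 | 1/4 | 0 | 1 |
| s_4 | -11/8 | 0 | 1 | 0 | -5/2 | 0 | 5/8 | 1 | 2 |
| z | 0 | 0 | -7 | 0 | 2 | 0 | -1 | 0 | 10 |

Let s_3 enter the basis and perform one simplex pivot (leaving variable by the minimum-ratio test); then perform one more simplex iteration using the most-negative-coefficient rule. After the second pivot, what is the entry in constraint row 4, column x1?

Ratio test on column s_3 — row 1: entry -3/8 ≤ 0; row 2: 6/(5/8) = 48/5; row 3: 1/(1/4) = 4; row 4: 2/(5/8) = 16/5. Minimum is 16/5 at row 4 (s_4 leaves); pivot element 5/8.
Divide row 4 by 5/8; eliminate column s_3 from the other rows.
Second iteration: most negative z-row entry is -27/5 in column x3, so x3 enters.
Ratio test on column x3 — row 1: entry -2/5 ≤ 0; row 2: 4/2 = 2; row 3: (1/5)/(3/5) = 1/3; row 4: (16/5)/(8/5) = 2. Minimum is 1/3 at row 3 (x2 leaves); pivot element 3/5.
Divide row 3 by 3/5; eliminate column x3 from the other rows.
After both pivots, the entry at constraint row 4, column x1 is -13/3.

-13/3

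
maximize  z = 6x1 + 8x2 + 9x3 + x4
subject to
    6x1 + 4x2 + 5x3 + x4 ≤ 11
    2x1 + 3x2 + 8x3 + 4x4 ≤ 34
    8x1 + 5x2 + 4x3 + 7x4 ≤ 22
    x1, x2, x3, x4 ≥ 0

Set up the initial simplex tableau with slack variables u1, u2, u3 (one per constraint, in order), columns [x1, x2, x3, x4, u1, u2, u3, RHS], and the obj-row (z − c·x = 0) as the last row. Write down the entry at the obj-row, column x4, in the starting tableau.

The obj-row carries the negated objective coefficients: the x4 entry is -1.

-1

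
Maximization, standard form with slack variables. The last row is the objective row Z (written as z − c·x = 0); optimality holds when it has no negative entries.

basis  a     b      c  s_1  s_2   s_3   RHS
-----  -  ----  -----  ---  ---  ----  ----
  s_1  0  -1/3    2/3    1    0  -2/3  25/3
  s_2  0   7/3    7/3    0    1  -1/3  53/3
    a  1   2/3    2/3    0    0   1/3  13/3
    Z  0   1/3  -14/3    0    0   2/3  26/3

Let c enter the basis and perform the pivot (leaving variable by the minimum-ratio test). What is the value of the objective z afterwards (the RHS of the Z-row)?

39

Ratio test on column c — row 1: (25/3)/(2/3) = 25/2; row 2: (53/3)/(7/3) = 53/7; row 3: (13/3)/(2/3) = 13/2. Minimum is 13/2 at row 3 (a leaves); pivot element 2/3.
Pivot on row 3; the Z-row RHS becomes 26/3 − (-14/3)·(13/2) = 39.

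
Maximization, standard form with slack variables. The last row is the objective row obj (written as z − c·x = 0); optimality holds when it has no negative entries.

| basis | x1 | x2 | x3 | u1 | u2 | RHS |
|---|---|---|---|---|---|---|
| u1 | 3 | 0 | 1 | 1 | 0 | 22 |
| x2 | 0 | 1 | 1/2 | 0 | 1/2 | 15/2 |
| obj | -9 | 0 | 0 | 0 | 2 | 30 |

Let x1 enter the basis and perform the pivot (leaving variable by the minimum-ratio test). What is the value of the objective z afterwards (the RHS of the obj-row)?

Ratio test on column x1 — row 1: 22/3 = 22/3; row 2: entry 0 ≤ 0. Minimum is 22/3 at row 1 (u1 leaves); pivot element 3.
Pivot on row 1; the obj-row RHS becomes 30 − (-9)·(22/3) = 96.

96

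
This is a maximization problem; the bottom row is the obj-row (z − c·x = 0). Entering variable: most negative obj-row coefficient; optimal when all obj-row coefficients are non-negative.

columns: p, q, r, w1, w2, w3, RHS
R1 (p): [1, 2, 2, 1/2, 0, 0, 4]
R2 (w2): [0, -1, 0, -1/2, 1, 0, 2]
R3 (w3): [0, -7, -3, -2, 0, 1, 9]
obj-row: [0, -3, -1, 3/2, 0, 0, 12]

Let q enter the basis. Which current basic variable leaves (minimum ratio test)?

Column q entries and ratios — p: 4/2 = 2; w2: -1 ≤ 0, skip; w3: -7 ≤ 0, skip.
Smallest ratio is 2 in the row of p, so p leaves.

p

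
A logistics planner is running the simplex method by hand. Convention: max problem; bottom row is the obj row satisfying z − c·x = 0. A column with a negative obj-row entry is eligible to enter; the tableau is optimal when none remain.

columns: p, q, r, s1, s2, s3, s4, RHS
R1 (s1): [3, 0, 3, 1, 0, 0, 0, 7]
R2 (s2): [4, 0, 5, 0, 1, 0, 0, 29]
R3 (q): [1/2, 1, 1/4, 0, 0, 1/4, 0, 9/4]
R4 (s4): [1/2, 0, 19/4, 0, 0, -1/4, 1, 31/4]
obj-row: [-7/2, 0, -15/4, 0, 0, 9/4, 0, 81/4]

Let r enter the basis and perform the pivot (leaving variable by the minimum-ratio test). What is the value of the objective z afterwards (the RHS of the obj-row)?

501/19

Ratio test on column r — row 1: 7/3 = 7/3; row 2: 29/5 = 29/5; row 3: (9/4)/(1/4) = 9; row 4: (31/4)/(19/4) = 31/19. Minimum is 31/19 at row 4 (s4 leaves); pivot element 19/4.
Pivot on row 4; the obj-row RHS becomes 81/4 − (-15/4)·(31/19) = 501/19.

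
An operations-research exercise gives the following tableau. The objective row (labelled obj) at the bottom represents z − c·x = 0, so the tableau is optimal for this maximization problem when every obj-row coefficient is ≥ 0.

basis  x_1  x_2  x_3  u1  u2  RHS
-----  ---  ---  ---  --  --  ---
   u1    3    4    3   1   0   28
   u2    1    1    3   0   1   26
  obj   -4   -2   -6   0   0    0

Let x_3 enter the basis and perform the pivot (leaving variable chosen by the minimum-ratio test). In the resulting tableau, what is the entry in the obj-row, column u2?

Ratio test on column x_3 — row 1: 28/3 = 28/3; row 2: 26/3 = 26/3. Minimum is 26/3 at row 2 (u2 leaves); pivot element 3.
Divide row 2 by 3; eliminate column x_3 from the other rows.
obj-row update in column u2: 0 − (-6)·(1/3) = 2.

2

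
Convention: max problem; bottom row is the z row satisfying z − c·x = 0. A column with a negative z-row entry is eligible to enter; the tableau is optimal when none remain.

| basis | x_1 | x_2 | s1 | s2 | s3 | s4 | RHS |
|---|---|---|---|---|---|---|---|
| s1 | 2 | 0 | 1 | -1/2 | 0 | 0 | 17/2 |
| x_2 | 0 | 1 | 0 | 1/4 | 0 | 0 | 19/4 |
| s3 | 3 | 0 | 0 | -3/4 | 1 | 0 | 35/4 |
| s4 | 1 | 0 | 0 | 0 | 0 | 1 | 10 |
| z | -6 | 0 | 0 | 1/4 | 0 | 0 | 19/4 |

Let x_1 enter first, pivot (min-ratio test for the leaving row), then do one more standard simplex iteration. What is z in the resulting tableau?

Ratio test on column x_1 — row 1: (17/2)/2 = 17/4; row 2: entry 0 ≤ 0; row 3: (35/4)/3 = 35/12; row 4: 10/1 = 10. Minimum is 35/12 at row 3 (s3 leaves); pivot element 3.
Pivot on row 3; the z-row RHS becomes 19/4 − (-6)·(35/12) = 89/4.
Next entering variable (most negative z-row entry -5/4): s2.
Ratio test on column s2 — row 1: entry 0 ≤ 0; row 2: (19/4)/(1/4) = 19; row 3: entry -1/4 ≤ 0; row 4: (85/12)/(1/4) = 85/3. Minimum is 19 at row 2 (x_2 leaves); pivot element 1/4.
After the second pivot the z-row RHS is 89/4 − (-5/4)·19 = 46.

46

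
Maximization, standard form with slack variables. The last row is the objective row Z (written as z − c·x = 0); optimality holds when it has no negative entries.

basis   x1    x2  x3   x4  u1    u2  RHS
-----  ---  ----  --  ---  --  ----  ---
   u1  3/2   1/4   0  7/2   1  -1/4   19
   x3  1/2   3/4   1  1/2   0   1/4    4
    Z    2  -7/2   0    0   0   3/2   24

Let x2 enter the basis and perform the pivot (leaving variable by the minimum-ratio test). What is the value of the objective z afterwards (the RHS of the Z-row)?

Ratio test on column x2 — row 1: 19/(1/4) = 76; row 2: 4/(3/4) = 16/3. Minimum is 16/3 at row 2 (x3 leaves); pivot element 3/4.
Pivot on row 2; the Z-row RHS becomes 24 − (-7/2)·(16/3) = 128/3.

128/3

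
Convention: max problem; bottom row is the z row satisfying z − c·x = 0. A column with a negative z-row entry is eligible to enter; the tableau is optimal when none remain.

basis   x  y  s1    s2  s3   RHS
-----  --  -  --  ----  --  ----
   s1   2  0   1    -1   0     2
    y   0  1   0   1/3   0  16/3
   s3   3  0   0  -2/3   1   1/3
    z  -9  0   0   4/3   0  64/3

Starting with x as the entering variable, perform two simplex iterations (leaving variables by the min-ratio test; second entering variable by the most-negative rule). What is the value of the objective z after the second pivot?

Ratio test on column x — row 1: 2/2 = 1; row 2: entry 0 ≤ 0; row 3: (1/3)/3 = 1/9. Minimum is 1/9 at row 3 (s3 leaves); pivot element 3.
Pivot on row 3; the z-row RHS becomes 64/3 − (-9)·(1/9) = 67/3.
Next entering variable (most negative z-row entry -2/3): s2.
Ratio test on column s2 — row 1: entry -5/9 ≤ 0; row 2: (16/3)/(1/3) = 16; row 3: entry -2/9 ≤ 0. Minimum is 16 at row 2 (y leaves); pivot element 1/3.
After the second pivot the z-row RHS is 67/3 − (-2/3)·16 = 33.

33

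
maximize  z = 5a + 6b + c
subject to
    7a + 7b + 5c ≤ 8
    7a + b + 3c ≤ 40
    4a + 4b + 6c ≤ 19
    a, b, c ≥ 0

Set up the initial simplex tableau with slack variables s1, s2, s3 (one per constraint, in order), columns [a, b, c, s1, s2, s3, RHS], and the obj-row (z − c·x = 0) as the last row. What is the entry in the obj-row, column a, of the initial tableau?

The obj-row carries the negated objective coefficients: the a entry is -5.

-5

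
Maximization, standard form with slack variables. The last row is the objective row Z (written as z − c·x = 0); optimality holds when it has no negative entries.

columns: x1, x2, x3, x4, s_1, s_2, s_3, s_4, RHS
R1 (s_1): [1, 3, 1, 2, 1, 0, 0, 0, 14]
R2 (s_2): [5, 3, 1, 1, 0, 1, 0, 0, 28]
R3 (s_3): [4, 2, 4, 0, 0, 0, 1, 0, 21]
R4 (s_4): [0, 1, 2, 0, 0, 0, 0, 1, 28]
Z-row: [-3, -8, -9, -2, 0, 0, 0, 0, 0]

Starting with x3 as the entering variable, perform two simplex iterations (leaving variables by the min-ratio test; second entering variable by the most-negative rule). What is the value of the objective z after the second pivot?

Ratio test on column x3 — row 1: 14/1 = 14; row 2: 28/1 = 28; row 3: 21/4 = 21/4; row 4: 28/2 = 14. Minimum is 21/4 at row 3 (s_3 leaves); pivot element 4.
Pivot on row 3; the Z-row RHS becomes 0 − (-9)·(21/4) = 189/4.
Next entering variable (most negative Z-row entry -7/2): x2.
Ratio test on column x2 — row 1: (35/4)/(5/2) = 7/2; row 2: (91/4)/(5/2) = 91/10; row 3: (21/4)/(1/2) = 21/2; row 4: entry 0 ≤ 0. Minimum is 7/2 at row 1 (s_1 leaves); pivot element 5/2.
After the second pivot the Z-row RHS is 189/4 − (-7/2)·(7/2) = 119/2.

119/2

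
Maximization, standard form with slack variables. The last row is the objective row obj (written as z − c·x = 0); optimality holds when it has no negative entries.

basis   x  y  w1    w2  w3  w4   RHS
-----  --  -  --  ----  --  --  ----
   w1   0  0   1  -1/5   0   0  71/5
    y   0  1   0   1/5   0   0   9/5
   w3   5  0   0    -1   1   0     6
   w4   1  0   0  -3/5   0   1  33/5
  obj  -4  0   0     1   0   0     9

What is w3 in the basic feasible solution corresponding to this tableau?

6

w3 is basic (row 3); its value is the RHS of that row, 6.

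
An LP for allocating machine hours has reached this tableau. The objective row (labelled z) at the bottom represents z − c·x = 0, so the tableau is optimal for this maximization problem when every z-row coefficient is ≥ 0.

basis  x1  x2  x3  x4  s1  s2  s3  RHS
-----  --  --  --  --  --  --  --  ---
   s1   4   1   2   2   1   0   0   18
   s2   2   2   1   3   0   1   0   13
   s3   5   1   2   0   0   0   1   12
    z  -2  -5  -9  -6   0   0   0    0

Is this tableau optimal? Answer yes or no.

no

The z-row has a negative entry -9 in column x3, so it is not optimal.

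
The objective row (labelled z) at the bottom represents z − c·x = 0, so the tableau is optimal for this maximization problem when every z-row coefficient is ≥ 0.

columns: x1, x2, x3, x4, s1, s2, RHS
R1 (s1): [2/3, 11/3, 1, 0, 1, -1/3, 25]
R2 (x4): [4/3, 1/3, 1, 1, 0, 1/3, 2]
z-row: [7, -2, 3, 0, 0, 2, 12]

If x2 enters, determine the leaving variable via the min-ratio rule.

Column x2 entries and ratios — s1: 25/(11/3) = 75/11; x4: 2/(1/3) = 6.
Smallest ratio is 6 in the row of x4, so x4 leaves.

x4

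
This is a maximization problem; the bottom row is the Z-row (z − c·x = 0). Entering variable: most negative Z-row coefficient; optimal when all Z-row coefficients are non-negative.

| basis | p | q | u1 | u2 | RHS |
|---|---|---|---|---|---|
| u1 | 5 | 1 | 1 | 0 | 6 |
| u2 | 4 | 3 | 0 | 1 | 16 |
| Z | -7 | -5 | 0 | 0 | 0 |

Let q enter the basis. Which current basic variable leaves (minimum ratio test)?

u2

Column q entries and ratios — u1: 6/1 = 6; u2: 16/3 = 16/3.
Smallest ratio is 16/3 in the row of u2, so u2 leaves.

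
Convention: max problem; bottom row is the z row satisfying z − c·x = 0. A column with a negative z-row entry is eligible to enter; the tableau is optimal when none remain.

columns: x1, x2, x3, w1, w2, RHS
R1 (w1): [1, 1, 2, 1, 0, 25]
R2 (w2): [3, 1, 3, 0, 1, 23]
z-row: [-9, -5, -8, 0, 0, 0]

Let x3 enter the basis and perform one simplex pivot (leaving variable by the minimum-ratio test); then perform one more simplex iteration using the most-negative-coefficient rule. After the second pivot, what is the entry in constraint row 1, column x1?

Ratio test on column x3 — row 1: 25/2 = 25/2; row 2: 23/3 = 23/3. Minimum is 23/3 at row 2 (w2 leaves); pivot element 3.
Divide row 2 by 3; eliminate column x3 from the other rows.
Second iteration: most negative z-row entry is -7/3 in column x2, so x2 enters.
Ratio test on column x2 — row 1: (29/3)/(1/3) = 29; row 2: (23/3)/(1/3) = 23. Minimum is 23 at row 2 (x3 leaves); pivot element 1/3.
Divide row 2 by 1/3; eliminate column x2 from the other rows.
After both pivots, the entry at constraint row 1, column x1 is -2.

-2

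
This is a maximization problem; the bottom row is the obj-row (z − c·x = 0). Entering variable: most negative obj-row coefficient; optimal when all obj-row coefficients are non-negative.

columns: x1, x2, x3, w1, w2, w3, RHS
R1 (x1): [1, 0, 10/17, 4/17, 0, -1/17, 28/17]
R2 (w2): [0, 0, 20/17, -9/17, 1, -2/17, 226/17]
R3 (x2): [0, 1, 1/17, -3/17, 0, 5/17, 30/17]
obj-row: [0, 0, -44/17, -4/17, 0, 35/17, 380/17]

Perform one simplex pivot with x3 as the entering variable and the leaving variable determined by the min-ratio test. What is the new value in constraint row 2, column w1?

-1

Ratio test on column x3 — row 1: (28/17)/(10/17) = 14/5; row 2: (226/17)/(20/17) = 113/10; row 3: (30/17)/(1/17) = 30. Minimum is 14/5 at row 1 (x1 leaves); pivot element 10/17.
Divide row 1 by 10/17; eliminate column x3 from the other rows.
Row 2 update in column w1: -9/17 − (20/17)·(2/5) = -1.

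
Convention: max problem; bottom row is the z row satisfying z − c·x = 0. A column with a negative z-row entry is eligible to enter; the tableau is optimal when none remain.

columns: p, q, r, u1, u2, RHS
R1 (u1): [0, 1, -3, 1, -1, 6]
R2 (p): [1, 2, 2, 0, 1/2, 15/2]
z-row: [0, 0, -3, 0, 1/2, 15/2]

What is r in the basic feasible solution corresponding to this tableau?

r is not in the basis, so in the current basic feasible solution r = 0.

0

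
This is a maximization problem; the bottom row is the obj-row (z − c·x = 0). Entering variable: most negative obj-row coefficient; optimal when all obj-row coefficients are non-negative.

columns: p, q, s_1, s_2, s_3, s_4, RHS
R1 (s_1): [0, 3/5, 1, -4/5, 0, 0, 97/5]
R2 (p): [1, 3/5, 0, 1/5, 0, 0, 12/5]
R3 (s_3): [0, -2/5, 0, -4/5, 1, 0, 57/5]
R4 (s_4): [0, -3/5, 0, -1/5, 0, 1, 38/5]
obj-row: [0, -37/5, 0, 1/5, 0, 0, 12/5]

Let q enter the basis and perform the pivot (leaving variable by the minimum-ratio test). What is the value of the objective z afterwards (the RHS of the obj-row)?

Ratio test on column q — row 1: (97/5)/(3/5) = 97/3; row 2: (12/5)/(3/5) = 4; row 3: entry -2/5 ≤ 0; row 4: entry -3/5 ≤ 0. Minimum is 4 at row 2 (p leaves); pivot element 3/5.
Pivot on row 2; the obj-row RHS becomes 12/5 − (-37/5)·4 = 32.

32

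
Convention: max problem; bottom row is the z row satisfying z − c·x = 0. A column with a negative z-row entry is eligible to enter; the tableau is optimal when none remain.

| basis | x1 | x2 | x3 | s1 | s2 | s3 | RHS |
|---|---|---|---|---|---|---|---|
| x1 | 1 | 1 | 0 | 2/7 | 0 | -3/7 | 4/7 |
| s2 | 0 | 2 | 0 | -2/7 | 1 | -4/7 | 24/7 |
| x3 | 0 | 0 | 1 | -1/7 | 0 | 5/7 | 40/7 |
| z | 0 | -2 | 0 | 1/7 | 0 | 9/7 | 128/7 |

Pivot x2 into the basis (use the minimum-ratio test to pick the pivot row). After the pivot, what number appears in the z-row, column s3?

Ratio test on column x2 — row 1: (4/7)/1 = 4/7; row 2: (24/7)/2 = 12/7; row 3: entry 0 ≤ 0. Minimum is 4/7 at row 1 (x1 leaves); pivot element 1.
Divide row 1 by 1; eliminate column x2 from the other rows.
z-row update in column s3: 9/7 − (-2)·(-3/7) = 3/7.

3/7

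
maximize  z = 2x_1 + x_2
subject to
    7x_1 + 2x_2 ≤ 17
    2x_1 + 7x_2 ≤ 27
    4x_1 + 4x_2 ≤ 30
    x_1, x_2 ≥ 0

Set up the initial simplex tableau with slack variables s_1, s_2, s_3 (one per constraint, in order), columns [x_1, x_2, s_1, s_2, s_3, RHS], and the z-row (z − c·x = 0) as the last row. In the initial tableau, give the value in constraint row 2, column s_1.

0

Slack s_1 belongs to constraint 1; its column is the unit vector e_1, so the entry in row 2 is 0.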